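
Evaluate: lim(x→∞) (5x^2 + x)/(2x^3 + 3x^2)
This is an ∞/∞ indeterminate form.

Apply L'Hôpital's rule: differentiate numerator and denominator separately.
  f(x) = 5·x^2 + x   ⇒   f'(x) = 10·x + 1
  g(x) = 2·x^3 + 3·x^2   ⇒   g'(x) = 6·x^2 + 6·x
  lim(x→∞) f'(x)/g'(x) = lim(x→∞) (10·x + 1)/(6·x^2 + 6·x)
  = 0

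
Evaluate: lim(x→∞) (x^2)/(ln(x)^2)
This is an ∞/∞ indeterminate form.

Apply L'Hôpital's rule: differentiate numerator and denominator separately.
  f(x) = x^2   ⇒   f'(x) = 2·x
  g(x) = ln(x)^2   ⇒   g'(x) = 2·ln(x)/x
  lim(x→∞) f'(x)/g'(x) = lim(x→∞) (2·x)/(2·ln(x)/x)
  = ∞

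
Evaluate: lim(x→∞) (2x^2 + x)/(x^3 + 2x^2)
This is an ∞/∞ indeterminate form.

Apply L'Hôpital's rule: differentiate numerator and denominator separately.
  f(x) = 2·x^2 + x   ⇒   f'(x) = 4·x + 1
  g(x) = x^3 + 2·x^2   ⇒   g'(x) = 3·x^2 + 4·x
  lim(x→∞) f'(x)/g'(x) = lim(x→∞) (4·x + 1)/(3·x^2 + 4·x)
  = 0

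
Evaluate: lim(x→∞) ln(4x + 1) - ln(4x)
This is an ∞-∞ indeterminate form.

Combine fractions or rationalize to convert ∞-∞ to 0/0 form:
  lim(x→∞) ln(4x + 1) - ln(4x) = 0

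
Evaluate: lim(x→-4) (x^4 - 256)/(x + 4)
This is a standard limit.

Factor or rationalize the expression:
  lim(x→-4) (x^4 - 256)/(x + 4) = -256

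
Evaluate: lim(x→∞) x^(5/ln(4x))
This is an exponential indeterminate form.

For exponential indeterminate forms, take the natural log:
  Let L = lim(x→∞) x^(5/ln(4x))
  Then ln(L) = lim(x→∞) [exponent × ln(base)]
  Evaluate using L'Hôpital or standard limits, then exponentiate.
  L = e^(5)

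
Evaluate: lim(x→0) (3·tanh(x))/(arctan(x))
This is a 0/0 indeterminate form.

Apply L'Hôpital's rule: differentiate numerator and denominator separately.
  f(x) = 3·tanh(x)   ⇒   f'(x) = 3 - 3·tanh(x)^2
  g(x) = atan(x)   ⇒   g'(x) = 1/(x^2 + 1)
  lim(x→0) f'(x)/g'(x) = lim(x→0) (3 - 3·tanh(x)^2)/(1/(x^2 + 1))
  = 3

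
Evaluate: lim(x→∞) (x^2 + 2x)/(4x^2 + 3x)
This is an ∞/∞ indeterminate form.

Apply L'Hôpital's rule: differentiate numerator and denominator separately.
  f(x) = x^2 + 2·x   ⇒   f'(x) = 2·x + 2
  g(x) = 4·x^2 + 3·x   ⇒   g'(x) = 8·x + 3
  lim(x→∞) f'(x)/g'(x) = lim(x→∞) (2·x + 2)/(8·x + 3)
  = 1/4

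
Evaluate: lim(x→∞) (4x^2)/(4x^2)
This is an ∞/∞ indeterminate form.

Apply L'Hôpital's rule: differentiate numerator and denominator separately.
  f(x) = 4·x^2   ⇒   f'(x) = 8·x
  g(x) = 4·x^2   ⇒   g'(x) = 8·x
  lim(x→∞) f'(x)/g'(x) = lim(x→∞) (8·x)/(8·x)
  = 1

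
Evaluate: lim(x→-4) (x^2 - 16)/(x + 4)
This is a standard limit.

Factor or rationalize the expression:
  lim(x→-4) (x^2 - 16)/(x + 4) = -8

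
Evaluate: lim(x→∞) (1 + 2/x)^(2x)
This is an exponential indeterminate form.

For exponential indeterminate forms, take the natural log:
  Let L = lim(x→∞) (1 + 2/x)^(2x)
  Then ln(L) = lim(x→∞) [exponent × ln(base)]
  Evaluate using L'Hôpital or standard limits, then exponentiate.
  L = e^(4)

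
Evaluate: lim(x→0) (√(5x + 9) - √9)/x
This is a standard limit.

Factor or rationalize the expression:
  lim(x→0) (√(5x + 9) - √9)/x = 5/6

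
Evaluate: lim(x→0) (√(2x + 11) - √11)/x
This is a standard limit.

Factor or rationalize the expression:
  lim(x→0) (√(2x + 11) - √11)/x = sqrt(11)/11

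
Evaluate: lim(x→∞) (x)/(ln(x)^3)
This is an ∞/∞ indeterminate form.

Apply L'Hôpital's rule: differentiate numerator and denominator separately.
  f(x) = x   ⇒   f'(x) = 1
  g(x) = ln(x)^3   ⇒   g'(x) = 3·ln(x)^2/x
  lim(x→∞) f'(x)/g'(x) = lim(x→∞) (1)/(3·ln(x)^2/x)
  = ∞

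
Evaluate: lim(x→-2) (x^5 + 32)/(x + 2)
This is a standard limit.

Factor or rationalize the expression:
  lim(x→-2) (x^5 + 32)/(x + 2) = 80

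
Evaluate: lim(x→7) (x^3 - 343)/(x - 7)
This is a standard limit.

Factor or rationalize the expression:
  lim(x→7) (x^3 - 343)/(x - 7) = 147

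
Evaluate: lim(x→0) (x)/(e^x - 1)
This is a 0/0 indeterminate form.

Apply L'Hôpital's rule: differentiate numerator and denominator separately.
  f(x) = x   ⇒   f'(x) = 1
  g(x) = e^(x) - 1   ⇒   g'(x) = e^(x)
  lim(x→0) f'(x)/g'(x) = lim(x→0) (1)/(e^(x))
  = 1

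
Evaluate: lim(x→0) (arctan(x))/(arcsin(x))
This is a 0/0 indeterminate form.

Apply L'Hôpital's rule: differentiate numerator and denominator separately.
  f(x) = atan(x)   ⇒   f'(x) = 1/(x^2 + 1)
  g(x) = asin(x)   ⇒   g'(x) = 1/sqrt(1 - x^2)
  lim(x→0) f'(x)/g'(x) = lim(x→0) (1/(x^2 + 1))/(1/sqrt(1 - x^2))
  = 1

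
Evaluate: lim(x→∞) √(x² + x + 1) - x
This is an ∞-∞ indeterminate form.

Combine fractions or rationalize to convert ∞-∞ to 0/0 form:
  lim(x→∞) √(x² + x + 1) - x = 1/2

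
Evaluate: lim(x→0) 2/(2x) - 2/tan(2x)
This is an ∞-∞ indeterminate form.

Combine fractions or rationalize to convert ∞-∞ to 0/0 form:
  lim(x→0) 2/(2x) - 2/tan(2x) = 0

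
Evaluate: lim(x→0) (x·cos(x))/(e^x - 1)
This is a 0/0 indeterminate form.

Apply L'Hôpital's rule: differentiate numerator and denominator separately.
  f(x) = x·cos(x)   ⇒   f'(x) = -x·sin(x) + cos(x)
  g(x) = e^(x) - 1   ⇒   g'(x) = e^(x)
  lim(x→0) f'(x)/g'(x) = lim(x→0) (-x·sin(x) + cos(x))/(e^(x))
  = 1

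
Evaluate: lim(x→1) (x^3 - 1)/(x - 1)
This is a standard limit.

Factor or rationalize the expression:
  lim(x→1) (x^3 - 1)/(x - 1) = 3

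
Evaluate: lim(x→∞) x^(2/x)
This is an exponential indeterminate form.

For exponential indeterminate forms, take the natural log:
  Let L = lim(x→∞) x^(2/x)
  Then ln(L) = lim(x→∞) [exponent × ln(base)]
  Evaluate using L'Hôpital or standard limits, then exponentiate.
  L = 1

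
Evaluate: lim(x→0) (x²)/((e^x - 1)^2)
This is a 0/0 indeterminate form.

Apply L'Hôpital's rule: differentiate numerator and denominator separately.
  f(x) = x^2   ⇒   f'(x) = 2·x
  g(x) = (e^(x) - 1)^2   ⇒   g'(x) = 2·(e^(x) - 1)·e^(x)
  lim(x→0) f'(x)/g'(x) = lim(x→0) (2·x)/(2·(e^(x) - 1)·e^(x))
  = 1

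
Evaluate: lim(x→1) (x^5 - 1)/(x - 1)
This is a standard limit.

Factor or rationalize the expression:
  lim(x→1) (x^5 - 1)/(x - 1) = 5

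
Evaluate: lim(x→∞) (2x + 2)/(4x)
This is an ∞/∞ indeterminate form.

Apply L'Hôpital's rule: differentiate numerator and denominator separately.
  f(x) = 2·x + 2   ⇒   f'(x) = 2
  g(x) = 4·x   ⇒   g'(x) = 4
  lim(x→∞) f'(x)/g'(x) = lim(x→∞) (2)/(4)
  = 1/2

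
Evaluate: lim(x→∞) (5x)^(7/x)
This is an exponential indeterminate form.

For exponential indeterminate forms, take the natural log:
  Let L = lim(x→∞) (5x)^(7/x)
  Then ln(L) = lim(x→∞) [exponent × ln(base)]
  Evaluate using L'Hôpital or standard limits, then exponentiate.
  L = 1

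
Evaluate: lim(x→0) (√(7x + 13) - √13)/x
This is a standard limit.

Factor or rationalize the expression:
  lim(x→0) (√(7x + 13) - √13)/x = 7·sqrt(13)/26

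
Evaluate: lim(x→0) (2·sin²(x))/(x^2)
This is a 0/0 indeterminate form.

Apply L'Hôpital's rule: differentiate numerator and denominator separately.
  f(x) = 2·sin(x)^2   ⇒   f'(x) = 4·sin(x)·cos(x)
  g(x) = x^2   ⇒   g'(x) = 2·x
  lim(x→0) f'(x)/g'(x) = lim(x→0) (4·sin(x)·cos(x))/(2·x)
  = 2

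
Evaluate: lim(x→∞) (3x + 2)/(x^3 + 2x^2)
This is an ∞/∞ indeterminate form.

Apply L'Hôpital's rule: differentiate numerator and denominator separately.
  f(x) = 3·x + 2   ⇒   f'(x) = 3
  g(x) = x^3 + 2·x^2   ⇒   g'(x) = 3·x^2 + 4·x
  lim(x→∞) f'(x)/g'(x) = lim(x→∞) (3)/(3·x^2 + 4·x)
  = 0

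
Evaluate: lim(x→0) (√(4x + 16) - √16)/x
This is a standard limit.

Factor or rationalize the expression:
  lim(x→0) (√(4x + 16) - √16)/x = 1/2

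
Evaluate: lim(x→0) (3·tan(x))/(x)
This is a 0/0 indeterminate form.

Apply L'Hôpital's rule: differentiate numerator and denominator separately.
  f(x) = 3·tan(x)   ⇒   f'(x) = 3·tan(x)^2 + 3
  g(x) = x   ⇒   g'(x) = 1
  lim(x→0) f'(x)/g'(x) = lim(x→0) (3·tan(x)^2 + 3)/(1)
  = 3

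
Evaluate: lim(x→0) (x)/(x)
This is a 0/0 indeterminate form.

Apply L'Hôpital's rule: differentiate numerator and denominator separately.
  f(x) = x   ⇒   f'(x) = 1
  g(x) = x   ⇒   g'(x) = 1
  lim(x→0) f'(x)/g'(x) = lim(x→0) (1)/(1)
  = 1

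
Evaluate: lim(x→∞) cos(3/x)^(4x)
This is an exponential indeterminate form.

For exponential indeterminate forms, take the natural log:
  Let L = lim(x→∞) cos(3/x)^(4x)
  Then ln(L) = lim(x→∞) [exponent × ln(base)]
  Evaluate using L'Hôpital or standard limits, then exponentiate.
  L = 1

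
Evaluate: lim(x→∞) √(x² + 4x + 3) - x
This is an ∞-∞ indeterminate form.

Combine fractions or rationalize to convert ∞-∞ to 0/0 form:
  lim(x→∞) √(x² + 4x + 3) - x = 2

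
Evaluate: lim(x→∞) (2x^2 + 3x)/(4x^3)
This is an ∞/∞ indeterminate form.

Apply L'Hôpital's rule: differentiate numerator and denominator separately.
  f(x) = 2·x^2 + 3·x   ⇒   f'(x) = 4·x + 3
  g(x) = 4·x^3   ⇒   g'(x) = 12·x^2
  lim(x→∞) f'(x)/g'(x) = lim(x→∞) (4·x + 3)/(12·x^2)
  = 0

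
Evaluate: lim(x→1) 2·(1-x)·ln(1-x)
This is a 0·∞ indeterminate form.

Rewrite 0·∞ as a quotient (0/0 or ∞/∞ form), then apply L'Hôpital's rule:
  lim(x→1) 2·(1-x)·ln(1-x) = 0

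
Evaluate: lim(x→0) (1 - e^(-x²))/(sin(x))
This is a 0/0 indeterminate form.

Apply L'Hôpital's rule: differentiate numerator and denominator separately.
  f(x) = 1 - e^(-x^2)   ⇒   f'(x) = 2·x·e^(-x^2)
  g(x) = sin(x)   ⇒   g'(x) = cos(x)
  lim(x→0) f'(x)/g'(x) = lim(x→0) (2·x·e^(-x^2))/(cos(x))
  = 0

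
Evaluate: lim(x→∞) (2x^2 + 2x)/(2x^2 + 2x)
This is an ∞/∞ indeterminate form.

Apply L'Hôpital's rule: differentiate numerator and denominator separately.
  f(x) = 2·x^2 + 2·x   ⇒   f'(x) = 4·x + 2
  g(x) = 2·x^2 + 2·x   ⇒   g'(x) = 4·x + 2
  lim(x→∞) f'(x)/g'(x) = lim(x→∞) (4·x + 2)/(4·x + 2)
  = 1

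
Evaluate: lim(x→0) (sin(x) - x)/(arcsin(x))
This is a 0/0 indeterminate form.

Apply L'Hôpital's rule: differentiate numerator and denominator separately.
  f(x) = -x + sin(x)   ⇒   f'(x) = cos(x) - 1
  g(x) = asin(x)   ⇒   g'(x) = 1/sqrt(1 - x^2)
  lim(x→0) f'(x)/g'(x) = lim(x→0) (cos(x) - 1)/(1/sqrt(1 - x^2))
  = 0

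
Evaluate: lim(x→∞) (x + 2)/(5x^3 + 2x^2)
This is an ∞/∞ indeterminate form.

Apply L'Hôpital's rule: differentiate numerator and denominator separately.
  f(x) = x + 2   ⇒   f'(x) = 1
  g(x) = 5·x^3 + 2·x^2   ⇒   g'(x) = 15·x^2 + 4·x
  lim(x→∞) f'(x)/g'(x) = lim(x→∞) (1)/(15·x^2 + 4·x)
  = 0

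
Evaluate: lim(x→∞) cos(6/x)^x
This is an exponential indeterminate form.

For exponential indeterminate forms, take the natural log:
  Let L = lim(x→∞) cos(6/x)^x
  Then ln(L) = lim(x→∞) [exponent × ln(base)]
  Evaluate using L'Hôpital or standard limits, then exponentiate.
  L = 1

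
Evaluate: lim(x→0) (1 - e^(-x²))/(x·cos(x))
This is a 0/0 indeterminate form.

Apply L'Hôpital's rule: differentiate numerator and denominator separately.
  f(x) = 1 - e^(-x^2)   ⇒   f'(x) = 2·x·e^(-x^2)
  g(x) = x·cos(x)   ⇒   g'(x) = -x·sin(x) + cos(x)
  lim(x→0) f'(x)/g'(x) = lim(x→0) (2·x·e^(-x^2))/(-x·sin(x) + cos(x))
  = 0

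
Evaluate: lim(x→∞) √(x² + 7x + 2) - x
This is an ∞-∞ indeterminate form.

Combine fractions or rationalize to convert ∞-∞ to 0/0 form:
  lim(x→∞) √(x² + 7x + 2) - x = 7/2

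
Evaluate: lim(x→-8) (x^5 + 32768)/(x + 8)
This is a standard limit.

Factor or rationalize the expression:
  lim(x→-8) (x^5 + 32768)/(x + 8) = 20480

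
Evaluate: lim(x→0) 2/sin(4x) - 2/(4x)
This is an ∞-∞ indeterminate form.

Combine fractions or rationalize to convert ∞-∞ to 0/0 form:
  lim(x→0) 2/sin(4x) - 2/(4x) = 0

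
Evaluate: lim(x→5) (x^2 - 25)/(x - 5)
This is a standard limit.

Factor or rationalize the expression:
  lim(x→5) (x^2 - 25)/(x - 5) = 10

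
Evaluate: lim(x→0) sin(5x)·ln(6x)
This is a 0·∞ indeterminate form.

Rewrite 0·∞ as a quotient (0/0 or ∞/∞ form), then apply L'Hôpital's rule:
  lim(x→0) sin(5x)·ln(6x) = 0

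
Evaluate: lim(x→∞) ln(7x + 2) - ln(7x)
This is an ∞-∞ indeterminate form.

Combine fractions or rationalize to convert ∞-∞ to 0/0 form:
  lim(x→∞) ln(7x + 2) - ln(7x) = 0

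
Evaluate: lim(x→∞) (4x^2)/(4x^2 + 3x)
This is an ∞/∞ indeterminate form.

Apply L'Hôpital's rule: differentiate numerator and denominator separately.
  f(x) = 4·x^2   ⇒   f'(x) = 8·x
  g(x) = 4·x^2 + 3·x   ⇒   g'(x) = 8·x + 3
  lim(x→∞) f'(x)/g'(x) = lim(x→∞) (8·x)/(8·x + 3)
  = 1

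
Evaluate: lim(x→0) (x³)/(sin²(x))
This is a 0/0 indeterminate form.

Apply L'Hôpital's rule: differentiate numerator and denominator separately.
  f(x) = x^3   ⇒   f'(x) = 3·x^2
  g(x) = sin(x)^2   ⇒   g'(x) = 2·sin(x)·cos(x)
  lim(x→0) f'(x)/g'(x) = lim(x→0) (3·x^2)/(2·sin(x)·cos(x))
  = 0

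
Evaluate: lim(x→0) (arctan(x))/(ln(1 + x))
This is a 0/0 indeterminate form.

Apply L'Hôpital's rule: differentiate numerator and denominator separately.
  f(x) = atan(x)   ⇒   f'(x) = 1/(x^2 + 1)
  g(x) = ln(x + 1)   ⇒   g'(x) = 1/(x + 1)
  lim(x→0) f'(x)/g'(x) = lim(x→0) (1/(x^2 + 1))/(1/(x + 1))
  = 1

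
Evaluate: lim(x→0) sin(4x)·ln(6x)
This is a 0·∞ indeterminate form.

Rewrite 0·∞ as a quotient (0/0 or ∞/∞ form), then apply L'Hôpital's rule:
  lim(x→0) sin(4x)·ln(6x) = 0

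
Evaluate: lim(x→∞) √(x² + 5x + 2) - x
This is an ∞-∞ indeterminate form.

Combine fractions or rationalize to convert ∞-∞ to 0/0 form:
  lim(x→∞) √(x² + 5x + 2) - x = 5/2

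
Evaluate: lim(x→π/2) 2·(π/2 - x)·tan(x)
This is a 0·∞ indeterminate form.

Rewrite 0·∞ as a quotient (0/0 or ∞/∞ form), then apply L'Hôpital's rule:
  lim(x→π/2) 2·(π/2 - x)·tan(x) = 2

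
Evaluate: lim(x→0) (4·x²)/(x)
This is a 0/0 indeterminate form.

Apply L'Hôpital's rule: differentiate numerator and denominator separately.
  f(x) = 4·x^2   ⇒   f'(x) = 8·x
  g(x) = x   ⇒   g'(x) = 1
  lim(x→0) f'(x)/g'(x) = lim(x→0) (8·x)/(1)
  = 0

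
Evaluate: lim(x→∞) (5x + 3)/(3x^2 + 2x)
This is an ∞/∞ indeterminate form.

Apply L'Hôpital's rule: differentiate numerator and denominator separately.
  f(x) = 5·x + 3   ⇒   f'(x) = 5
  g(x) = 3·x^2 + 2·x   ⇒   g'(x) = 6·x + 2
  lim(x→∞) f'(x)/g'(x) = lim(x→∞) (5)/(6·x + 2)
  = 0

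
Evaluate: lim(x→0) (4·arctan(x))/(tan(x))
This is a 0/0 indeterminate form.

Apply L'Hôpital's rule: differentiate numerator and denominator separately.
  f(x) = 4·atan(x)   ⇒   f'(x) = 4/(x^2 + 1)
  g(x) = tan(x)   ⇒   g'(x) = tan(x)^2 + 1
  lim(x→0) f'(x)/g'(x) = lim(x→0) (4/(x^2 + 1))/(tan(x)^2 + 1)
  = 4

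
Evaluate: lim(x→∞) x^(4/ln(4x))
This is an exponential indeterminate form.

For exponential indeterminate forms, take the natural log:
  Let L = lim(x→∞) x^(4/ln(4x))
  Then ln(L) = lim(x→∞) [exponent × ln(base)]
  Evaluate using L'Hôpital or standard limits, then exponentiate.
  L = e^(4)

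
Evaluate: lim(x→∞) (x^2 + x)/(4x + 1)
This is an ∞/∞ indeterminate form.

Apply L'Hôpital's rule: differentiate numerator and denominator separately.
  f(x) = x^2 + x   ⇒   f'(x) = 2·x + 1
  g(x) = 4·x + 1   ⇒   g'(x) = 4
  lim(x→∞) f'(x)/g'(x) = lim(x→∞) (2·x + 1)/(4)
  = ∞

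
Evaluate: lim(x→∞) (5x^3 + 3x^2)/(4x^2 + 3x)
This is an ∞/∞ indeterminate form.

Apply L'Hôpital's rule: differentiate numerator and denominator separately.
  f(x) = 5·x^3 + 3·x^2   ⇒   f'(x) = 15·x^2 + 6·x
  g(x) = 4·x^2 + 3·x   ⇒   g'(x) = 8·x + 3
  lim(x→∞) f'(x)/g'(x) = lim(x→∞) (15·x^2 + 6·x)/(8·x + 3)
  = ∞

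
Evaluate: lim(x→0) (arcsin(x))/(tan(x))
This is a 0/0 indeterminate form.

Apply L'Hôpital's rule: differentiate numerator and denominator separately.
  f(x) = asin(x)   ⇒   f'(x) = 1/sqrt(1 - x^2)
  g(x) = tan(x)   ⇒   g'(x) = tan(x)^2 + 1
  lim(x→0) f'(x)/g'(x) = lim(x→0) (1/sqrt(1 - x^2))/(tan(x)^2 + 1)
  = 1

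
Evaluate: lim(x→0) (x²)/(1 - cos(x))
This is a 0/0 indeterminate form.

Apply L'Hôpital's rule: differentiate numerator and denominator separately.
  f(x) = x^2   ⇒   f'(x) = 2·x
  g(x) = 1 - cos(x)   ⇒   g'(x) = sin(x)
  lim(x→0) f'(x)/g'(x) = lim(x→0) (2·x)/(sin(x))
  = 2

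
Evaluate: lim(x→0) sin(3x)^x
This is an exponential indeterminate form.

For exponential indeterminate forms, take the natural log:
  Let L = lim(x→0) sin(3x)^x
  Then ln(L) = lim(x→0) [exponent × ln(base)]
  Evaluate using L'Hôpital or standard limits, then exponentiate.
  L = 1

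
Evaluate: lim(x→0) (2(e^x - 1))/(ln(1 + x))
This is a 0/0 indeterminate form.

Apply L'Hôpital's rule: differentiate numerator and denominator separately.
  f(x) = 2·e^(x) - 2   ⇒   f'(x) = 2·e^(x)
  g(x) = ln(x + 1)   ⇒   g'(x) = 1/(x + 1)
  lim(x→0) f'(x)/g'(x) = lim(x→0) (2·e^(x))/(1/(x + 1))
  = 2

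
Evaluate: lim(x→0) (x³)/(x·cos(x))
This is a 0/0 indeterminate form.

Apply L'Hôpital's rule: differentiate numerator and denominator separately.
  f(x) = x^3   ⇒   f'(x) = 3·x^2
  g(x) = x·cos(x)   ⇒   g'(x) = -x·sin(x) + cos(x)
  lim(x→0) f'(x)/g'(x) = lim(x→0) (3·x^2)/(-x·sin(x) + cos(x))
  = 0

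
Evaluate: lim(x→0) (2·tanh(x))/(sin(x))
This is a 0/0 indeterminate form.

Apply L'Hôpital's rule: differentiate numerator and denominator separately.
  f(x) = 2·tanh(x)   ⇒   f'(x) = 2 - 2·tanh(x)^2
  g(x) = sin(x)   ⇒   g'(x) = cos(x)
  lim(x→0) f'(x)/g'(x) = lim(x→0) (2 - 2·tanh(x)^2)/(cos(x))
  = 2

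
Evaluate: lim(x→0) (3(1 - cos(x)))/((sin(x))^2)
This is a 0/0 indeterminate form.

Apply L'Hôpital's rule: differentiate numerator and denominator separately.
  f(x) = 3 - 3·cos(x)   ⇒   f'(x) = 3·sin(x)
  g(x) = sin(x)^2   ⇒   g'(x) = 2·sin(x)·cos(x)
  lim(x→0) f'(x)/g'(x) = lim(x→0) (3·sin(x))/(2·sin(x)·cos(x))
  = 3/2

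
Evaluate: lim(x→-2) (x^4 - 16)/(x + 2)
This is a standard limit.

Factor or rationalize the expression:
  lim(x→-2) (x^4 - 16)/(x + 2) = -32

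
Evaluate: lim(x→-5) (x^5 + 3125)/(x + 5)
This is a standard limit.

Factor or rationalize the expression:
  lim(x→-5) (x^5 + 3125)/(x + 5) = 3125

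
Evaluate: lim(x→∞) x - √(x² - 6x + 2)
This is an ∞-∞ indeterminate form.

Combine fractions or rationalize to convert ∞-∞ to 0/0 form:
  lim(x→∞) x - √(x² - 6x + 2) = 3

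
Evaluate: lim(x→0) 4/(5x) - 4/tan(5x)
This is an ∞-∞ indeterminate form.

Combine fractions or rationalize to convert ∞-∞ to 0/0 form:
  lim(x→0) 4/(5x) - 4/tan(5x) = 0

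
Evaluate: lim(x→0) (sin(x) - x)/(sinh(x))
This is a 0/0 indeterminate form.

Apply L'Hôpital's rule: differentiate numerator and denominator separately.
  f(x) = -x + sin(x)   ⇒   f'(x) = cos(x) - 1
  g(x) = sinh(x)   ⇒   g'(x) = cosh(x)
  lim(x→0) f'(x)/g'(x) = lim(x→0) (cos(x) - 1)/(cosh(x))
  = 0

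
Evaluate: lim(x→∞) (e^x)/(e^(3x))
This is an ∞/∞ indeterminate form.

Apply L'Hôpital's rule: differentiate numerator and denominator separately.
  f(x) = e^(x)   ⇒   f'(x) = e^(x)
  g(x) = e^(3·x)   ⇒   g'(x) = 3·e^(3·x)
  lim(x→∞) f'(x)/g'(x) = lim(x→∞) (e^(x))/(3·e^(3·x))
  = 0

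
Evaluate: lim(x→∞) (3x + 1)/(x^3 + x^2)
This is an ∞/∞ indeterminate form.

Apply L'Hôpital's rule: differentiate numerator and denominator separately.
  f(x) = 3·x + 1   ⇒   f'(x) = 3
  g(x) = x^3 + x^2   ⇒   g'(x) = 3·x^2 + 2·x
  lim(x→∞) f'(x)/g'(x) = lim(x→∞) (3)/(3·x^2 + 2·x)
  = 0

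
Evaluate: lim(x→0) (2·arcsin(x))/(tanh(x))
This is a 0/0 indeterminate form.

Apply L'Hôpital's rule: differentiate numerator and denominator separately.
  f(x) = 2·asin(x)   ⇒   f'(x) = 2/sqrt(1 - x^2)
  g(x) = tanh(x)   ⇒   g'(x) = 1 - tanh(x)^2
  lim(x→0) f'(x)/g'(x) = lim(x→0) (2/sqrt(1 - x^2))/(1 - tanh(x)^2)
  = 2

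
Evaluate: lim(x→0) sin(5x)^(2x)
This is an exponential indeterminate form.

For exponential indeterminate forms, take the natural log:
  Let L = lim(x→0) sin(5x)^(2x)
  Then ln(L) = lim(x→0) [exponent × ln(base)]
  Evaluate using L'Hôpital or standard limits, then exponentiate.
  L = 1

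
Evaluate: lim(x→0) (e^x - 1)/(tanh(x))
This is a 0/0 indeterminate form.

Apply L'Hôpital's rule: differentiate numerator and denominator separately.
  f(x) = e^(x) - 1   ⇒   f'(x) = e^(x)
  g(x) = tanh(x)   ⇒   g'(x) = 1 - tanh(x)^2
  lim(x→0) f'(x)/g'(x) = lim(x→0) (e^(x))/(1 - tanh(x)^2)
  = 1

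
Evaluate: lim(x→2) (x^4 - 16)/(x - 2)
This is a standard limit.

Factor or rationalize the expression:
  lim(x→2) (x^4 - 16)/(x - 2) = 32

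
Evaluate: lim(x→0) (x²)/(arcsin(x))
This is a 0/0 indeterminate form.

Apply L'Hôpital's rule: differentiate numerator and denominator separately.
  f(x) = x^2   ⇒   f'(x) = 2·x
  g(x) = asin(x)   ⇒   g'(x) = 1/sqrt(1 - x^2)
  lim(x→0) f'(x)/g'(x) = lim(x→0) (2·x)/(1/sqrt(1 - x^2))
  = 0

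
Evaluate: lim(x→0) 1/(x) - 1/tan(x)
This is an ∞-∞ indeterminate form.

Combine fractions or rationalize to convert ∞-∞ to 0/0 form:
  lim(x→0) 1/(x) - 1/tan(x) = 0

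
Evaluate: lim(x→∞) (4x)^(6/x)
This is an exponential indeterminate form.

For exponential indeterminate forms, take the natural log:
  Let L = lim(x→∞) (4x)^(6/x)
  Then ln(L) = lim(x→∞) [exponent × ln(base)]
  Evaluate using L'Hôpital or standard limits, then exponentiate.
  L = 1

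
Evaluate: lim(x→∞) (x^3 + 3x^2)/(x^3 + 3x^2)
This is an ∞/∞ indeterminate form.

Apply L'Hôpital's rule: differentiate numerator and denominator separately.
  f(x) = x^3 + 3·x^2   ⇒   f'(x) = 3·x^2 + 6·x
  g(x) = x^3 + 3·x^2   ⇒   g'(x) = 3·x^2 + 6·x
  lim(x→∞) f'(x)/g'(x) = lim(x→∞) (3·x^2 + 6·x)/(3·x^2 + 6·x)
  = 1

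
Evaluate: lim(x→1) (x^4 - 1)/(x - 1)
This is a standard limit.

Factor or rationalize the expression:
  lim(x→1) (x^4 - 1)/(x - 1) = 4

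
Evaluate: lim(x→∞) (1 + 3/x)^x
This is an exponential indeterminate form.

For exponential indeterminate forms, take the natural log:
  Let L = lim(x→∞) (1 + 3/x)^x
  Then ln(L) = lim(x→∞) [exponent × ln(base)]
  Evaluate using L'Hôpital or standard limits, then exponentiate.
  L = e^(3)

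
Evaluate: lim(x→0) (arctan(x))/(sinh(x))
This is a 0/0 indeterminate form.

Apply L'Hôpital's rule: differentiate numerator and denominator separately.
  f(x) = atan(x)   ⇒   f'(x) = 1/(x^2 + 1)
  g(x) = sinh(x)   ⇒   g'(x) = cosh(x)
  lim(x→0) f'(x)/g'(x) = lim(x→0) (1/(x^2 + 1))/(cosh(x))
  = 1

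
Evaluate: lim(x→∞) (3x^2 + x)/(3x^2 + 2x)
This is an ∞/∞ indeterminate form.

Apply L'Hôpital's rule: differentiate numerator and denominator separately.
  f(x) = 3·x^2 + x   ⇒   f'(x) = 6·x + 1
  g(x) = 3·x^2 + 2·x   ⇒   g'(x) = 6·x + 2
  lim(x→∞) f'(x)/g'(x) = lim(x→∞) (6·x + 1)/(6·x + 2)
  = 1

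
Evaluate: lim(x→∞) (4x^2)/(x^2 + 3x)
This is an ∞/∞ indeterminate form.

Apply L'Hôpital's rule: differentiate numerator and denominator separately.
  f(x) = 4·x^2   ⇒   f'(x) = 8·x
  g(x) = x^2 + 3·x   ⇒   g'(x) = 2·x + 3
  lim(x→∞) f'(x)/g'(x) = lim(x→∞) (8·x)/(2·x + 3)
  = 4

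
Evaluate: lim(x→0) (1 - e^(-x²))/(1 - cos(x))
This is a 0/0 indeterminate form.

Apply L'Hôpital's rule: differentiate numerator and denominator separately.
  f(x) = 1 - e^(-x^2)   ⇒   f'(x) = 2·x·e^(-x^2)
  g(x) = 1 - cos(x)   ⇒   g'(x) = sin(x)
  lim(x→0) f'(x)/g'(x) = lim(x→0) (2·x·e^(-x^2))/(sin(x))
  = 2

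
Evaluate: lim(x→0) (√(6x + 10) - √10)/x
This is a standard limit.

Factor or rationalize the expression:
  lim(x→0) (√(6x + 10) - √10)/x = 3·sqrt(10)/10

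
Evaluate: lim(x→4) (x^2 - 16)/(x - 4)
This is a standard limit.

Factor or rationalize the expression:
  lim(x→4) (x^2 - 16)/(x - 4) = 8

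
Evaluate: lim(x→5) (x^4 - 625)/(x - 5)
This is a standard limit.

Factor or rationalize the expression:
  lim(x→5) (x^4 - 625)/(x - 5) = 500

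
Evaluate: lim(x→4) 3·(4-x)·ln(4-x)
This is a 0·∞ indeterminate form.

Rewrite 0·∞ as a quotient (0/0 or ∞/∞ form), then apply L'Hôpital's rule:
  lim(x→4) 3·(4-x)·ln(4-x) = 0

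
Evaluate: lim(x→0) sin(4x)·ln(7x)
This is a 0·∞ indeterminate form.

Rewrite 0·∞ as a quotient (0/0 or ∞/∞ form), then apply L'Hôpital's rule:
  lim(x→0) sin(4x)·ln(7x) = 0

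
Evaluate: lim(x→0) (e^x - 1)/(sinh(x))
This is a 0/0 indeterminate form.

Apply L'Hôpital's rule: differentiate numerator and denominator separately.
  f(x) = e^(x) - 1   ⇒   f'(x) = e^(x)
  g(x) = sinh(x)   ⇒   g'(x) = cosh(x)
  lim(x→0) f'(x)/g'(x) = lim(x→0) (e^(x))/(cosh(x))
  = 1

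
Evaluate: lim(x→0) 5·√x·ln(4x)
This is a 0·∞ indeterminate form.

Rewrite 0·∞ as a quotient (0/0 or ∞/∞ form), then apply L'Hôpital's rule:
  lim(x→0) 5·√x·ln(4x) = 0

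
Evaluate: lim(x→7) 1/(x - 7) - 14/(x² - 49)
This is an ∞-∞ indeterminate form.

Combine fractions or rationalize to convert ∞-∞ to 0/0 form:
  lim(x→7) 1/(x - 7) - 14/(x² - 49) = 1/14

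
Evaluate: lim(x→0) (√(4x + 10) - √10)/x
This is a standard limit.

Factor or rationalize the expression:
  lim(x→0) (√(4x + 10) - √10)/x = sqrt(10)/5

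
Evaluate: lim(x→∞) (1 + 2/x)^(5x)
This is an exponential indeterminate form.

For exponential indeterminate forms, take the natural log:
  Let L = lim(x→∞) (1 + 2/x)^(5x)
  Then ln(L) = lim(x→∞) [exponent × ln(base)]
  Evaluate using L'Hôpital or standard limits, then exponentiate.
  L = e^(10)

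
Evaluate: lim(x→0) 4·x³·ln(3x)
This is a 0·∞ indeterminate form.

Rewrite 0·∞ as a quotient (0/0 or ∞/∞ form), then apply L'Hôpital's rule:
  lim(x→0) 4·x³·ln(3x) = 0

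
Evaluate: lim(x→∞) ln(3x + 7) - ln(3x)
This is an ∞-∞ indeterminate form.

Combine fractions or rationalize to convert ∞-∞ to 0/0 form:
  lim(x→∞) ln(3x + 7) - ln(3x) = 0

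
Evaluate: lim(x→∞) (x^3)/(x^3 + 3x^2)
This is an ∞/∞ indeterminate form.

Apply L'Hôpital's rule: differentiate numerator and denominator separately.
  f(x) = x^3   ⇒   f'(x) = 3·x^2
  g(x) = x^3 + 3·x^2   ⇒   g'(x) = 3·x^2 + 6·x
  lim(x→∞) f'(x)/g'(x) = lim(x→∞) (3·x^2)/(3·x^2 + 6·x)
  = 1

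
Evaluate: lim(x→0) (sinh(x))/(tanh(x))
This is a 0/0 indeterminate form.

Apply L'Hôpital's rule: differentiate numerator and denominator separately.
  f(x) = sinh(x)   ⇒   f'(x) = cosh(x)
  g(x) = tanh(x)   ⇒   g'(x) = 1 - tanh(x)^2
  lim(x→0) f'(x)/g'(x) = lim(x→0) (cosh(x))/(1 - tanh(x)^2)
  = 1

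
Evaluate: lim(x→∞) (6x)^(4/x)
This is an exponential indeterminate form.

For exponential indeterminate forms, take the natural log:
  Let L = lim(x→∞) (6x)^(4/x)
  Then ln(L) = lim(x→∞) [exponent × ln(base)]
  Evaluate using L'Hôpital or standard limits, then exponentiate.
  L = 1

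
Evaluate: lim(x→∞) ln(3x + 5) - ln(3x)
This is an ∞-∞ indeterminate form.

Combine fractions or rationalize to convert ∞-∞ to 0/0 form:
  lim(x→∞) ln(3x + 5) - ln(3x) = 0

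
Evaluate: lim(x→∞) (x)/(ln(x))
This is an ∞/∞ indeterminate form.

Apply L'Hôpital's rule: differentiate numerator and denominator separately.
  f(x) = x   ⇒   f'(x) = 1
  g(x) = ln(x)   ⇒   g'(x) = 1/x
  lim(x→∞) f'(x)/g'(x) = lim(x→∞) (1)/(1/x)
  = ∞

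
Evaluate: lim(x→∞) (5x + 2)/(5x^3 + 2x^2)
This is an ∞/∞ indeterminate form.

Apply L'Hôpital's rule: differentiate numerator and denominator separately.
  f(x) = 5·x + 2   ⇒   f'(x) = 5
  g(x) = 5·x^3 + 2·x^2   ⇒   g'(x) = 15·x^2 + 4·x
  lim(x→∞) f'(x)/g'(x) = lim(x→∞) (5)/(15·x^2 + 4·x)
  = 0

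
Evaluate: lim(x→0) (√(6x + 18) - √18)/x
This is a standard limit.

Factor or rationalize the expression:
  lim(x→0) (√(6x + 18) - √18)/x = sqrt(2)/2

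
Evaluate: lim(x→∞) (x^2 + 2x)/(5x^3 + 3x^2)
This is an ∞/∞ indeterminate form.

Apply L'Hôpital's rule: differentiate numerator and denominator separately.
  f(x) = x^2 + 2·x   ⇒   f'(x) = 2·x + 2
  g(x) = 5·x^3 + 3·x^2   ⇒   g'(x) = 15·x^2 + 6·x
  lim(x→∞) f'(x)/g'(x) = lim(x→∞) (2·x + 2)/(15·x^2 + 6·x)
  = 0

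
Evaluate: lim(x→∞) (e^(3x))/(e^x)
This is an ∞/∞ indeterminate form.

Apply L'Hôpital's rule: differentiate numerator and denominator separately.
  f(x) = e^(3·x)   ⇒   f'(x) = 3·e^(3·x)
  g(x) = e^(x)   ⇒   g'(x) = e^(x)
  lim(x→∞) f'(x)/g'(x) = lim(x→∞) (3·e^(3·x))/(e^(x))
  = ∞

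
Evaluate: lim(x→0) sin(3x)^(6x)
This is an exponential indeterminate form.

For exponential indeterminate forms, take the natural log:
  Let L = lim(x→0) sin(3x)^(6x)
  Then ln(L) = lim(x→0) [exponent × ln(base)]
  Evaluate using L'Hôpital or standard limits, then exponentiate.
  L = 1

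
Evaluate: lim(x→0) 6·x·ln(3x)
This is a 0·∞ indeterminate form.

Rewrite 0·∞ as a quotient (0/0 or ∞/∞ form), then apply L'Hôpital's rule:
  lim(x→0) 6·x·ln(3x) = 0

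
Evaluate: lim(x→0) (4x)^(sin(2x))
This is an exponential indeterminate form.

For exponential indeterminate forms, take the natural log:
  Let L = lim(x→0) (4x)^(sin(2x))
  Then ln(L) = lim(x→0) [exponent × ln(base)]
  Evaluate using L'Hôpital or standard limits, then exponentiate.
  L = 1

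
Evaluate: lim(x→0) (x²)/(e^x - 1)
This is a 0/0 indeterminate form.

Apply L'Hôpital's rule: differentiate numerator and denominator separately.
  f(x) = x^2   ⇒   f'(x) = 2·x
  g(x) = e^(x) - 1   ⇒   g'(x) = e^(x)
  lim(x→0) f'(x)/g'(x) = lim(x→0) (2·x)/(e^(x))
  = 0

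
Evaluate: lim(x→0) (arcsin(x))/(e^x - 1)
This is a 0/0 indeterminate form.

Apply L'Hôpital's rule: differentiate numerator and denominator separately.
  f(x) = asin(x)   ⇒   f'(x) = 1/sqrt(1 - x^2)
  g(x) = e^(x) - 1   ⇒   g'(x) = e^(x)
  lim(x→0) f'(x)/g'(x) = lim(x→0) (1/sqrt(1 - x^2))/(e^(x))
  = 1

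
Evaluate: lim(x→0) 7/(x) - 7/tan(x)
This is an ∞-∞ indeterminate form.

Combine fractions or rationalize to convert ∞-∞ to 0/0 form:
  lim(x→0) 7/(x) - 7/tan(x) = 0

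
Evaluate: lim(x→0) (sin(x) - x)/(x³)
This is a 0/0 indeterminate form.

Apply L'Hôpital's rule: differentiate numerator and denominator separately.
  f(x) = -x + sin(x)   ⇒   f'(x) = cos(x) - 1
  g(x) = x^3   ⇒   g'(x) = 3·x^2
  lim(x→0) f'(x)/g'(x) = lim(x→0) (cos(x) - 1)/(3·x^2)
  = -1/6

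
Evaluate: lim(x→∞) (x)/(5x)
This is an ∞/∞ indeterminate form.

Apply L'Hôpital's rule: differentiate numerator and denominator separately.
  f(x) = x   ⇒   f'(x) = 1
  g(x) = 5·x   ⇒   g'(x) = 5
  lim(x→∞) f'(x)/g'(x) = lim(x→∞) (1)/(5)
  = 1/5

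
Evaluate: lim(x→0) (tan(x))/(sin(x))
This is a 0/0 indeterminate form.

Apply L'Hôpital's rule: differentiate numerator and denominator separately.
  f(x) = tan(x)   ⇒   f'(x) = tan(x)^2 + 1
  g(x) = sin(x)   ⇒   g'(x) = cos(x)
  lim(x→0) f'(x)/g'(x) = lim(x→0) (tan(x)^2 + 1)/(cos(x))
  = 1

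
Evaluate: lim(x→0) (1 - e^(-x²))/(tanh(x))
This is a 0/0 indeterminate form.

Apply L'Hôpital's rule: differentiate numerator and denominator separately.
  f(x) = 1 - e^(-x^2)   ⇒   f'(x) = 2·x·e^(-x^2)
  g(x) = tanh(x)   ⇒   g'(x) = 1 - tanh(x)^2
  lim(x→0) f'(x)/g'(x) = lim(x→0) (2·x·e^(-x^2))/(1 - tanh(x)^2)
  = 0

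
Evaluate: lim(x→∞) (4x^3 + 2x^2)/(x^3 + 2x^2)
This is an ∞/∞ indeterminate form.

Apply L'Hôpital's rule: differentiate numerator and denominator separately.
  f(x) = 4·x^3 + 2·x^2   ⇒   f'(x) = 12·x^2 + 4·x
  g(x) = x^3 + 2·x^2   ⇒   g'(x) = 3·x^2 + 4·x
  lim(x→∞) f'(x)/g'(x) = lim(x→∞) (12·x^2 + 4·x)/(3·x^2 + 4·x)
  = 4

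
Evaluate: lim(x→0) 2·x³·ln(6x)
This is a 0·∞ indeterminate form.

Rewrite 0·∞ as a quotient (0/0 or ∞/∞ form), then apply L'Hôpital's rule:
  lim(x→0) 2·x³·ln(6x) = 0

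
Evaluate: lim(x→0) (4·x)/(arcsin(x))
This is a 0/0 indeterminate form.

Apply L'Hôpital's rule: differentiate numerator and denominator separately.
  f(x) = 4·x   ⇒   f'(x) = 4
  g(x) = asin(x)   ⇒   g'(x) = 1/sqrt(1 - x^2)
  lim(x→0) f'(x)/g'(x) = lim(x→0) (4)/(1/sqrt(1 - x^2))
  = 4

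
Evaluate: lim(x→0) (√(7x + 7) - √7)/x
This is a standard limit.

Factor or rationalize the expression:
  lim(x→0) (√(7x + 7) - √7)/x = sqrt(7)/2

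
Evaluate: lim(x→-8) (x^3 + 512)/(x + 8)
This is a standard limit.

Factor or rationalize the expression:
  lim(x→-8) (x^3 + 512)/(x + 8) = 192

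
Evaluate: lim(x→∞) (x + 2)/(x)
This is an ∞/∞ indeterminate form.

Apply L'Hôpital's rule: differentiate numerator and denominator separately.
  f(x) = x + 2   ⇒   f'(x) = 1
  g(x) = x   ⇒   g'(x) = 1
  lim(x→∞) f'(x)/g'(x) = lim(x→∞) (1)/(1)
  = 1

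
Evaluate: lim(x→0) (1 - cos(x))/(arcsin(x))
This is a 0/0 indeterminate form.

Apply L'Hôpital's rule: differentiate numerator and denominator separately.
  f(x) = 1 - cos(x)   ⇒   f'(x) = sin(x)
  g(x) = asin(x)   ⇒   g'(x) = 1/sqrt(1 - x^2)
  lim(x→0) f'(x)/g'(x) = lim(x→0) (sin(x))/(1/sqrt(1 - x^2))
  = 0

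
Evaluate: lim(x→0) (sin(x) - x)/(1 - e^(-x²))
This is a 0/0 indeterminate form.

Apply L'Hôpital's rule: differentiate numerator and denominator separately.
  f(x) = -x + sin(x)   ⇒   f'(x) = cos(x) - 1
  g(x) = 1 - e^(-x^2)   ⇒   g'(x) = 2·x·e^(-x^2)
  lim(x→0) f'(x)/g'(x) = lim(x→0) (cos(x) - 1)/(2·x·e^(-x^2))
  = 0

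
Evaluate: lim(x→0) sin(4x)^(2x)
This is an exponential indeterminate form.

For exponential indeterminate forms, take the natural log:
  Let L = lim(x→0) sin(4x)^(2x)
  Then ln(L) = lim(x→0) [exponent × ln(base)]
  Evaluate using L'Hôpital or standard limits, then exponentiate.
  L = 1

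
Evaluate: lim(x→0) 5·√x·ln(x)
This is a 0·∞ indeterminate form.

Rewrite 0·∞ as a quotient (0/0 or ∞/∞ form), then apply L'Hôpital's rule:
  lim(x→0) 5·√x·ln(x) = 0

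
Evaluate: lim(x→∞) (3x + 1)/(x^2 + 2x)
This is an ∞/∞ indeterminate form.

Apply L'Hôpital's rule: differentiate numerator and denominator separately.
  f(x) = 3·x + 1   ⇒   f'(x) = 3
  g(x) = x^2 + 2·x   ⇒   g'(x) = 2·x + 2
  lim(x→∞) f'(x)/g'(x) = lim(x→∞) (3)/(2·x + 2)
  = 0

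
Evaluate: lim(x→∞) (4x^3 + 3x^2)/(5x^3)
This is an ∞/∞ indeterminate form.

Apply L'Hôpital's rule: differentiate numerator and denominator separately.
  f(x) = 4·x^3 + 3·x^2   ⇒   f'(x) = 12·x^2 + 6·x
  g(x) = 5·x^3   ⇒   g'(x) = 15·x^2
  lim(x→∞) f'(x)/g'(x) = lim(x→∞) (12·x^2 + 6·x)/(15·x^2)
  = 4/5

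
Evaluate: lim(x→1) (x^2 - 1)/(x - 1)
This is a standard limit.

Factor or rationalize the expression:
  lim(x→1) (x^2 - 1)/(x - 1) = 2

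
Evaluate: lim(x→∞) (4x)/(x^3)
This is an ∞/∞ indeterminate form.

Apply L'Hôpital's rule: differentiate numerator and denominator separately.
  f(x) = 4·x   ⇒   f'(x) = 4
  g(x) = x^3   ⇒   g'(x) = 3·x^2
  lim(x→∞) f'(x)/g'(x) = lim(x→∞) (4)/(3·x^2)
  = 0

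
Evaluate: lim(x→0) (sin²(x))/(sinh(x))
This is a 0/0 indeterminate form.

Apply L'Hôpital's rule: differentiate numerator and denominator separately.
  f(x) = sin(x)^2   ⇒   f'(x) = 2·sin(x)·cos(x)
  g(x) = sinh(x)   ⇒   g'(x) = cosh(x)
  lim(x→0) f'(x)/g'(x) = lim(x→0) (2·sin(x)·cos(x))/(cosh(x))
  = 0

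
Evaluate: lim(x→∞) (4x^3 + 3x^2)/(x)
This is an ∞/∞ indeterminate form.

Apply L'Hôpital's rule: differentiate numerator and denominator separately.
  f(x) = 4·x^3 + 3·x^2   ⇒   f'(x) = 12·x^2 + 6·x
  g(x) = x   ⇒   g'(x) = 1
  lim(x→∞) f'(x)/g'(x) = lim(x→∞) (12·x^2 + 6·x)/(1)
  = ∞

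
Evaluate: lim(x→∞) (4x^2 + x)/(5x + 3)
This is an ∞/∞ indeterminate form.

Apply L'Hôpital's rule: differentiate numerator and denominator separately.
  f(x) = 4·x^2 + x   ⇒   f'(x) = 8·x + 1
  g(x) = 5·x + 3   ⇒   g'(x) = 5
  lim(x→∞) f'(x)/g'(x) = lim(x→∞) (8·x + 1)/(5)
  = ∞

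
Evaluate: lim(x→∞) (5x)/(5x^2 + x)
This is an ∞/∞ indeterminate form.

Apply L'Hôpital's rule: differentiate numerator and denominator separately.
  f(x) = 5·x   ⇒   f'(x) = 5
  g(x) = 5·x^2 + x   ⇒   g'(x) = 10·x + 1
  lim(x→∞) f'(x)/g'(x) = lim(x→∞) (5)/(10·x + 1)
  = 0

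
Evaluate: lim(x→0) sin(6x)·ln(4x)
This is a 0·∞ indeterminate form.

Rewrite 0·∞ as a quotient (0/0 or ∞/∞ form), then apply L'Hôpital's rule:
  lim(x→0) sin(6x)·ln(4x) = 0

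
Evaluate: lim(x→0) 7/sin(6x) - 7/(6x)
This is an ∞-∞ indeterminate form.

Combine fractions or rationalize to convert ∞-∞ to 0/0 form:
  lim(x→0) 7/sin(6x) - 7/(6x) = 0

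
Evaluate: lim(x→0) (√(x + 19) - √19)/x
This is a standard limit.

Factor or rationalize the expression:
  lim(x→0) (√(x + 19) - √19)/x = sqrt(19)/38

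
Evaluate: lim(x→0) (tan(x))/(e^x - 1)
This is a 0/0 indeterminate form.

Apply L'Hôpital's rule: differentiate numerator and denominator separately.
  f(x) = tan(x)   ⇒   f'(x) = tan(x)^2 + 1
  g(x) = e^(x) - 1   ⇒   g'(x) = e^(x)
  lim(x→0) f'(x)/g'(x) = lim(x→0) (tan(x)^2 + 1)/(e^(x))
  = 1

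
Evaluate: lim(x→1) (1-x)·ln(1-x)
This is a 0·∞ indeterminate form.

Rewrite 0·∞ as a quotient (0/0 or ∞/∞ form), then apply L'Hôpital's rule:
  lim(x→1) (1-x)·ln(1-x) = 0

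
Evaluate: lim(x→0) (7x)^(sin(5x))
This is an exponential indeterminate form.

For exponential indeterminate forms, take the natural log:
  Let L = lim(x→0) (7x)^(sin(5x))
  Then ln(L) = lim(x→0) [exponent × ln(base)]
  Evaluate using L'Hôpital or standard limits, then exponentiate.
  L = 1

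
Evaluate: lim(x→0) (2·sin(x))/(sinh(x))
This is a 0/0 indeterminate form.

Apply L'Hôpital's rule: differentiate numerator and denominator separately.
  f(x) = 2·sin(x)   ⇒   f'(x) = 2·cos(x)
  g(x) = sinh(x)   ⇒   g'(x) = cosh(x)
  lim(x→0) f'(x)/g'(x) = lim(x→0) (2·cos(x))/(cosh(x))
  = 2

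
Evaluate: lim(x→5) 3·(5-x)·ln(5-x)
This is a 0·∞ indeterminate form.

Rewrite 0·∞ as a quotient (0/0 or ∞/∞ form), then apply L'Hôpital's rule:
  lim(x→5) 3·(5-x)·ln(5-x) = 0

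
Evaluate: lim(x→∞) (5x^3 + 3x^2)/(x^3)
This is an ∞/∞ indeterminate form.

Apply L'Hôpital's rule: differentiate numerator and denominator separately.
  f(x) = 5·x^3 + 3·x^2   ⇒   f'(x) = 15·x^2 + 6·x
  g(x) = x^3   ⇒   g'(x) = 3·x^2
  lim(x→∞) f'(x)/g'(x) = lim(x→∞) (15·x^2 + 6·x)/(3·x^2)
  = 5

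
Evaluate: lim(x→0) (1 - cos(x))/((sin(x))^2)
This is a 0/0 indeterminate form.

Apply L'Hôpital's rule: differentiate numerator and denominator separately.
  f(x) = 1 - cos(x)   ⇒   f'(x) = sin(x)
  g(x) = sin(x)^2   ⇒   g'(x) = 2·sin(x)·cos(x)
  lim(x→0) f'(x)/g'(x) = lim(x→0) (sin(x))/(2·sin(x)·cos(x))
  = 1/2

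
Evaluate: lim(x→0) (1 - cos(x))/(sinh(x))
This is a 0/0 indeterminate form.

Apply L'Hôpital's rule: differentiate numerator and denominator separately.
  f(x) = 1 - cos(x)   ⇒   f'(x) = sin(x)
  g(x) = sinh(x)   ⇒   g'(x) = cosh(x)
  lim(x→0) f'(x)/g'(x) = lim(x→0) (sin(x))/(cosh(x))
  = 0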